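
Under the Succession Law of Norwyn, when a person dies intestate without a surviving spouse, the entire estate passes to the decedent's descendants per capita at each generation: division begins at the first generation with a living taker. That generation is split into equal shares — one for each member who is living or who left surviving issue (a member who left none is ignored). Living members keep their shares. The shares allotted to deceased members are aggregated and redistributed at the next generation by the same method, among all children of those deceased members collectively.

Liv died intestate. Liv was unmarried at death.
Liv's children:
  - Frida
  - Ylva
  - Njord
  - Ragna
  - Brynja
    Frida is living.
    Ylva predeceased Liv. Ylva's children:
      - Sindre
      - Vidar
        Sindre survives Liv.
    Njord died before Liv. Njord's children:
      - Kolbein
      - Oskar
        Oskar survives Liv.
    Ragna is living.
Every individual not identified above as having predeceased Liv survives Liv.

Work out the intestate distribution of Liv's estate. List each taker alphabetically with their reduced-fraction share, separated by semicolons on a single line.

Brynja 1/5; Frida 1/5; Kolbein 1/10; Oskar 1/10; Ragna 1/5; Sindre 1/10; Vidar 1/10

There is no surviving spouse, so the entire estate passes to Liv's descendants per capita at each generation.
At generation 1 (Frida, Ylva, Njord, Ragna, Brynja) there are 5 shares of (1)/5 = 1/5 each.
Living: Frida, Ragna, and Brynja — each takes 1/5.
Deceased: Ylva and Njord. Their combined 2/5 is pooled and carried to generation 2.
At generation 2 (Sindre, Vidar, Kolbein, Oskar) there are 4 shares of (2/5)/4 = 1/10 each.
Living: Sindre, Vidar, Kolbein, and Oskar — each takes 1/10.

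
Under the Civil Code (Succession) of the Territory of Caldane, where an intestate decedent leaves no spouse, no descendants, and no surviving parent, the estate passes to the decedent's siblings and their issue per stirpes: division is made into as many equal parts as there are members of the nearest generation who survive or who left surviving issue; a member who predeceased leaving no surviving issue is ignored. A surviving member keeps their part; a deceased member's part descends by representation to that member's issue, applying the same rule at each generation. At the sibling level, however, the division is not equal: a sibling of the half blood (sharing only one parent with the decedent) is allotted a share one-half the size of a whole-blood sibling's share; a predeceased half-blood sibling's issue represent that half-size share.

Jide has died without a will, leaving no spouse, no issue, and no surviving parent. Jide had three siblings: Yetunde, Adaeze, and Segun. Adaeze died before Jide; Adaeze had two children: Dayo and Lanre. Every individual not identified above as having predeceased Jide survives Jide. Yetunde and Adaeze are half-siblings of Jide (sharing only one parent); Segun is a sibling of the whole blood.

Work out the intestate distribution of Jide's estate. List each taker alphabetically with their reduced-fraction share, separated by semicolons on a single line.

No spouse, descendants, or parent survives, so the estate passes to Jide's siblings per stirpes.
Half-blood siblings count for one-half the weight of whole-blood siblings at the initial division.
Dividing 1 in proportion to weights (total weight 2): Yetunde (weight 1/2) → 1/4; Adaeze (weight 1/2) → 1/4; Segun (weight 1) → 1/2.
Yetunde is living and takes 1/4.
Adaeze predeceased; the 1/4 allotted to Adaeze's branch passes to Adaeze's issue by representation.
The 1/4 is divided into 2 equal shares of 1/8 among Dayo, Lanre.
Dayo is living and takes 1/8.
Lanre is living and takes 1/8.
Segun is living and takes 1/2.

Dayo 1/8; Lanre 1/8; Segun 1/2; Yetunde 1/4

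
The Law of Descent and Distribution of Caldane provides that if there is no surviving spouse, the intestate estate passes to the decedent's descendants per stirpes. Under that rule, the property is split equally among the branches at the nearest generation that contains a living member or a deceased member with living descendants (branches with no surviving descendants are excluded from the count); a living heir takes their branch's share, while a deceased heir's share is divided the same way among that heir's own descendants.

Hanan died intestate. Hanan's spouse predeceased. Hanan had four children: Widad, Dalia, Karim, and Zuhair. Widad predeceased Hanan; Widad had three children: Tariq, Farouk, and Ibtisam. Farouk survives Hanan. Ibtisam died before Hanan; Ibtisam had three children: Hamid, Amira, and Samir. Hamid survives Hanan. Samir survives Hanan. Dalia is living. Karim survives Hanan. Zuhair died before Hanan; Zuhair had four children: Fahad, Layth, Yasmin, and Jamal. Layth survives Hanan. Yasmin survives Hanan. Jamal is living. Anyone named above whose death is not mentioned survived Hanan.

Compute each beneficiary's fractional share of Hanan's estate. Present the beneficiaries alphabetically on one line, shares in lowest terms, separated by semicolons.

There is no surviving spouse, so the entire estate passes to Hanan's descendants per stirpes.
The estate is divided into 4 equal shares of 1/4 among Widad, Dalia, Karim, Zuhair.
Widad predeceased; the 1/4 allotted to Widad's branch passes to Widad's issue by representation.
The 1/4 is divided into 3 equal shares of 1/12 among Tariq, Farouk, Ibtisam.
Tariq is living and takes 1/12.
Farouk is living and takes 1/12.
Ibtisam predeceased; the 1/12 allotted to Ibtisam's branch passes to Ibtisam's issue by representation.
The 1/12 is divided into 3 equal shares of 1/36 among Hamid, Amira, Samir.
Hamid is living and takes 1/36.
Amira is living and takes 1/36.
Samir is living and takes 1/36.
Dalia is living and takes 1/4.
Karim is living and takes 1/4.
Zuhair predeceased; the 1/4 allotted to Zuhair's branch passes to Zuhair's issue by representation.
The 1/4 is divided into 4 equal shares of 1/16 among Fahad, Layth, Yasmin, Jamal.
Fahad is living and takes 1/16.
Layth is living and takes 1/16.
Yasmin is living and takes 1/16.
Jamal is living and takes 1/16.

Amira 1/36; Dalia 1/4; Fahad 1/16; Farouk 1/12; Hamid 1/36; Jamal 1/16; Karim 1/4; Layth 1/16; Samir 1/36; Tariq 1/12; Yasmin 1/16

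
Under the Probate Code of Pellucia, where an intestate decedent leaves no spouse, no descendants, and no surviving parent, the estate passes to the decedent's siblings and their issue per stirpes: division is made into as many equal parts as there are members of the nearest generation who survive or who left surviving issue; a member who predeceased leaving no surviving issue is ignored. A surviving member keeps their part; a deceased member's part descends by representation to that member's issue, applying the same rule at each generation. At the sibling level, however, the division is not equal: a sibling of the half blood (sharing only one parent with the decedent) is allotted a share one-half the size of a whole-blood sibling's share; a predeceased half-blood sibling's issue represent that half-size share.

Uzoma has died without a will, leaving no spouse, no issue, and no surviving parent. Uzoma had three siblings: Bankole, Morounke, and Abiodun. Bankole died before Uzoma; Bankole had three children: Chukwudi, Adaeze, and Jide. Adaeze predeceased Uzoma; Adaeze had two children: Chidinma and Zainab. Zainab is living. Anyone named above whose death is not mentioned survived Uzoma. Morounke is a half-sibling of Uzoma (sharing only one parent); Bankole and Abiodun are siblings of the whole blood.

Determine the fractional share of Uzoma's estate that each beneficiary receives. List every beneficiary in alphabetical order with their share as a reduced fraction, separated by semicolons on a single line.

No spouse, descendants, or parent survives, so the estate passes to Uzoma's siblings per stirpes.
Half-blood siblings count for one-half the weight of whole-blood siblings at the initial division.
Dividing 1 in proportion to weights (total weight 5/2): Bankole (weight 1) → 2/5; Morounke (weight 1/2) → 1/5; Abiodun (weight 1) → 2/5.
Bankole predeceased; the 2/5 allotted to Bankole's branch passes to Bankole's issue by representation.
The 2/5 is divided into 3 equal shares of 2/15 among Chukwudi, Adaeze, Jide.
Chukwudi is living and takes 2/15.
Adaeze predeceased; the 2/15 allotted to Adaeze's branch passes to Adaeze's issue by representation.
The 2/15 is divided into 2 equal shares of 1/15 among Chidinma, Zainab.
Chidinma is living and takes 1/15.
Zainab is living and takes 1/15.
Jide is living and takes 2/15.
Morounke is living and takes 1/5.
Abiodun is living and takes 2/5.

Abiodun 2/5; Chidinma 1/15; Chukwudi 2/15; Jide 2/15; Morounke 1/5; Zainab 1/15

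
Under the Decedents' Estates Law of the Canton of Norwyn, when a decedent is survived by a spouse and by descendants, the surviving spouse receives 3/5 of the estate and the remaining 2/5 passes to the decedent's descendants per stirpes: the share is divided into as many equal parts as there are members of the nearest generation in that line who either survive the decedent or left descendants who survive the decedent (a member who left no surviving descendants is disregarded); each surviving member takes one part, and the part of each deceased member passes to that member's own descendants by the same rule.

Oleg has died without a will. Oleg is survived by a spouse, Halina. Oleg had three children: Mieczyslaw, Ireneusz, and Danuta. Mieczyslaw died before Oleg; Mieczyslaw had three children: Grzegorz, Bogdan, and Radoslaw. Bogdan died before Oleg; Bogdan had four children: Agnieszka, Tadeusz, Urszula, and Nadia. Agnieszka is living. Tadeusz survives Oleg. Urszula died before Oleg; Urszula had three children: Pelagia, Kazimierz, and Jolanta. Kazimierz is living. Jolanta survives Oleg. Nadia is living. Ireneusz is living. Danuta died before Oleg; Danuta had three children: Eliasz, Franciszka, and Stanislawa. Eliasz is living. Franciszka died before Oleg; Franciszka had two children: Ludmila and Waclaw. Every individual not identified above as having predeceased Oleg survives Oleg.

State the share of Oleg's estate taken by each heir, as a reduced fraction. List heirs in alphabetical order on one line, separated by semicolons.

Agnieszka 1/90; Eliasz 2/45; Grzegorz 2/45; Halina 3/5; Ireneusz 2/15; Jolanta 1/270; Kazimierz 1/270; Ludmila 1/45; Nadia 1/90; Pelagia 1/270; Radoslaw 2/45; Stanislawa 2/45; Tadeusz 1/90; Waclaw 1/45

Halina, as surviving spouse, takes 3/5.
The remaining 2/5 passes to Oleg's descendants per stirpes.
The 2/5 is divided into 3 equal shares of 2/15 among Mieczyslaw, Ireneusz, Danuta.
Mieczyslaw predeceased; the 2/15 allotted to Mieczyslaw's branch passes to Mieczyslaw's issue by representation.
The 2/15 is divided into 3 equal shares of 2/45 among Grzegorz, Bogdan, Radoslaw.
Grzegorz is living and takes 2/45.
Bogdan predeceased; the 2/45 allotted to Bogdan's branch passes to Bogdan's issue by representation.
The 2/45 is divided into 4 equal shares of 1/90 among Agnieszka, Tadeusz, Urszula, Nadia.
Agnieszka is living and takes 1/90.
Tadeusz is living and takes 1/90.
Urszula predeceased; the 1/90 allotted to Urszula's branch passes to Urszula's issue by representation.
The 1/90 is divided into 3 equal shares of 1/270 among Pelagia, Kazimierz, Jolanta.
Pelagia is living and takes 1/270.
Kazimierz is living and takes 1/270.
Jolanta is living and takes 1/270.
Nadia is living and takes 1/90.
Radoslaw is living and takes 2/45.
Ireneusz is living and takes 2/15.
Danuta predeceased; the 2/15 allotted to Danuta's branch passes to Danuta's issue by representation.
The 2/15 is divided into 3 equal shares of 2/45 among Eliasz, Franciszka, Stanislawa.
Eliasz is living and takes 2/45.
Franciszka predeceased; the 2/45 allotted to Franciszka's branch passes to Franciszka's issue by representation.
The 2/45 is divided into 2 equal shares of 1/45 among Ludmila, Waclaw.
Ludmila is living and takes 1/45.
Waclaw is living and takes 1/45.
Stanislawa is living and takes 2/45.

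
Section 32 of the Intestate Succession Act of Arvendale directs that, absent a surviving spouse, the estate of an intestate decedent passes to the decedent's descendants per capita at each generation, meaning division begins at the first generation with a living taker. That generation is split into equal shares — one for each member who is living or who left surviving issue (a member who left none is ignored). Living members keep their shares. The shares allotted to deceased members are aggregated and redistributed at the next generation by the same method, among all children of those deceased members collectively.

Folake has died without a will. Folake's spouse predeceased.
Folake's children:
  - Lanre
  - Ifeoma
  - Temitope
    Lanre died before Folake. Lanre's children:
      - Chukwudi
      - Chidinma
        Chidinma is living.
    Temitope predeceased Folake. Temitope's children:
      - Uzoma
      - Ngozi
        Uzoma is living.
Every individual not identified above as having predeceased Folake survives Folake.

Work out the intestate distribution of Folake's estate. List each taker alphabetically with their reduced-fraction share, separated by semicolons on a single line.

There is no surviving spouse, so the entire estate passes to Folake's descendants per capita at each generation.
At generation 1 (Lanre, Ifeoma, Temitope) there are 3 shares of (1)/3 = 1/3 each.
Living: Ifeoma — each takes 1/3.
Deceased: Lanre and Temitope. Their combined 2/3 is pooled and carried to generation 2.
At generation 2 (Chukwudi, Chidinma, Uzoma, Ngozi) there are 4 shares of (2/3)/4 = 1/6 each.
Living: Chukwudi, Chidinma, Uzoma, and Ngozi — each takes 1/6.

Chidinma 1/6; Chukwudi 1/6; Ifeoma 1/3; Ngozi 1/6; Uzoma 1/6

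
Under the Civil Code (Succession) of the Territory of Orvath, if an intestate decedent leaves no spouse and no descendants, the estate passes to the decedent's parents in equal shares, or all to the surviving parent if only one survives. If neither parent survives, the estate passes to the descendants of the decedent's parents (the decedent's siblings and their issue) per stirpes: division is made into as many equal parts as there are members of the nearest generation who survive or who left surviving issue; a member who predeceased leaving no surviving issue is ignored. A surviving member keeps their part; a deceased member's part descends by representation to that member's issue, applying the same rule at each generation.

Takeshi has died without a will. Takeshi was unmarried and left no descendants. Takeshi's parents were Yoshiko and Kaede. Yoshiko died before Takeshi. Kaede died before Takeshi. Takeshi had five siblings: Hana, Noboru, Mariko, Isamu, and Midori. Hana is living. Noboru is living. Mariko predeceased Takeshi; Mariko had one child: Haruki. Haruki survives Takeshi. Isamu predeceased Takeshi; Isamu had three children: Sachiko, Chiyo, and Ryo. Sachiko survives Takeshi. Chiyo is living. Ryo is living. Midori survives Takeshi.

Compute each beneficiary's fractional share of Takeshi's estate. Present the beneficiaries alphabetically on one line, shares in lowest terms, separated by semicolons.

Chiyo 1/15; Hana 1/5; Haruki 1/5; Midori 1/5; Noboru 1/5; Ryo 1/15; Sachiko 1/15

Neither parent survives and there are no descendants, so the estate passes to Takeshi's siblings and their issue per stirpes.
The estate is divided into 5 equal shares of 1/5 among Hana, Noboru, Mariko, Isamu, Midori.
Hana is living and takes 1/5.
Noboru is living and takes 1/5.
Mariko predeceased; the 1/5 allotted to Mariko's branch passes to Mariko's issue by representation.
Haruki is the sole taker at this level and receives the full 1/5.
Isamu predeceased; the 1/5 allotted to Isamu's branch passes to Isamu's issue by representation.
The 1/5 is divided into 3 equal shares of 1/15 among Sachiko, Chiyo, Ryo.
Sachiko is living and takes 1/15.
Chiyo is living and takes 1/15.
Ryo is living and takes 1/15.
Midori is living and takes 1/5.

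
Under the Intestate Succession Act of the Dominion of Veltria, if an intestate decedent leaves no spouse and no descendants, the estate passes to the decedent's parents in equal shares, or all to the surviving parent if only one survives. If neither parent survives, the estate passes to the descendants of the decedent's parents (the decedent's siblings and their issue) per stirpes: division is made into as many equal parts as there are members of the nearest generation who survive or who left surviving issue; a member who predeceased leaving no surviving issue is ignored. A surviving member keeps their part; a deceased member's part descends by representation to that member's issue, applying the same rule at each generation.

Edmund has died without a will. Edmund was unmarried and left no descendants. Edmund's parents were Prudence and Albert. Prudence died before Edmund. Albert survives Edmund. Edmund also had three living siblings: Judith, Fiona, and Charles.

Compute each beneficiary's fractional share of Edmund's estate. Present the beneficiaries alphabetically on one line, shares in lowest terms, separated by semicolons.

Albert 1

Only one parent, Albert, survives, so Albert takes the entire estate. The siblings take nothing because a surviving parent has priority.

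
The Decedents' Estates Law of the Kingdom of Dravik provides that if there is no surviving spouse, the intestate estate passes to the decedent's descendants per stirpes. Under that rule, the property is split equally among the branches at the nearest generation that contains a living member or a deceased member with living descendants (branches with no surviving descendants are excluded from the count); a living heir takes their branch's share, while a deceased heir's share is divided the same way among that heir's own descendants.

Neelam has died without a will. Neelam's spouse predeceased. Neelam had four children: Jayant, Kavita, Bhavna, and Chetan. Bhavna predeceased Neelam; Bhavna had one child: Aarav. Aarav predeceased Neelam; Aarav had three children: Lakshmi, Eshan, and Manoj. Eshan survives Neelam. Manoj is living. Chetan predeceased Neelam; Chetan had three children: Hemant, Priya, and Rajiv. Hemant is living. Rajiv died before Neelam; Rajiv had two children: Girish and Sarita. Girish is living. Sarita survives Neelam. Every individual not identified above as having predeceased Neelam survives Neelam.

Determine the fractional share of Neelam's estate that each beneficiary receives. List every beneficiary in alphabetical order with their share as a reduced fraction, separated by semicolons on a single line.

There is no surviving spouse, so the entire estate passes to Neelam's descendants per stirpes.
The estate is divided into 4 equal shares of 1/4 among Jayant, Kavita, Bhavna, Chetan.
Jayant is living and takes 1/4.
Kavita is living and takes 1/4.
Bhavna predeceased; the 1/4 allotted to Bhavna's branch passes to Bhavna's issue by representation.
Aarav's line is the sole branch at this level, so the full 1/4 passes to Aarav's issue by representation.
The 1/4 is divided into 3 equal shares of 1/12 among Lakshmi, Eshan, Manoj.
Lakshmi is living and takes 1/12.
Eshan is living and takes 1/12.
Manoj is living and takes 1/12.
Chetan predeceased; the 1/4 allotted to Chetan's branch passes to Chetan's issue by representation.
The 1/4 is divided into 3 equal shares of 1/12 among Hemant, Priya, Rajiv.
Hemant is living and takes 1/12.
Priya is living and takes 1/12.
Rajiv predeceased; the 1/12 allotted to Rajiv's branch passes to Rajiv's issue by representation.
The 1/12 is divided into 2 equal shares of 1/24 among Girish, Sarita.
Girish is living and takes 1/24.
Sarita is living and takes 1/24.

Eshan 1/12; Girish 1/24; Hemant 1/12; Jayant 1/4; Kavita 1/4; Lakshmi 1/12; Manoj 1/12; Priya 1/12; Sarita 1/24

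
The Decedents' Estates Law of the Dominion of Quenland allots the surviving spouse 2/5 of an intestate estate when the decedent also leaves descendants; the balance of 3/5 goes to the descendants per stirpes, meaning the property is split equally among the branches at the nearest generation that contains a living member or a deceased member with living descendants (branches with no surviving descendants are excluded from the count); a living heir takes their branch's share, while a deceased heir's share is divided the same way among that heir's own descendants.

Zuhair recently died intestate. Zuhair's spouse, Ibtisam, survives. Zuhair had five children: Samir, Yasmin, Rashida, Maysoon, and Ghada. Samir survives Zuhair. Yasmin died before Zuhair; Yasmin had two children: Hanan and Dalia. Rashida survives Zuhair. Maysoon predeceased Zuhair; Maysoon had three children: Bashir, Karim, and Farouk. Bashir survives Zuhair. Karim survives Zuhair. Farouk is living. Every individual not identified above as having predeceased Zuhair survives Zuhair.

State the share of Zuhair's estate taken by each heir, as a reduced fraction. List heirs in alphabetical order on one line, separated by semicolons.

Bashir 1/25; Dalia 3/50; Farouk 1/25; Ghada 3/25; Hanan 3/50; Ibtisam 2/5; Karim 1/25; Rashida 3/25; Samir 3/25

Ibtisam, as surviving spouse, takes 2/5.
The remaining 3/5 passes to Zuhair's descendants per stirpes.
The 3/5 is divided into 5 equal shares of 3/25 among Samir, Yasmin, Rashida, Maysoon, Ghada.
Samir is living and takes 3/25.
Yasmin predeceased; the 3/25 allotted to Yasmin's branch passes to Yasmin's issue by representation.
The 3/25 is divided into 2 equal shares of 3/50 among Hanan, Dalia.
Hanan is living and takes 3/50.
Dalia is living and takes 3/50.
Rashida is living and takes 3/25.
Maysoon predeceased; the 3/25 allotted to Maysoon's branch passes to Maysoon's issue by representation.
The 3/25 is divided into 3 equal shares of 1/25 among Bashir, Karim, Farouk.
Bashir is living and takes 1/25.
Karim is living and takes 1/25.
Farouk is living and takes 1/25.
Ghada is living and takes 3/25.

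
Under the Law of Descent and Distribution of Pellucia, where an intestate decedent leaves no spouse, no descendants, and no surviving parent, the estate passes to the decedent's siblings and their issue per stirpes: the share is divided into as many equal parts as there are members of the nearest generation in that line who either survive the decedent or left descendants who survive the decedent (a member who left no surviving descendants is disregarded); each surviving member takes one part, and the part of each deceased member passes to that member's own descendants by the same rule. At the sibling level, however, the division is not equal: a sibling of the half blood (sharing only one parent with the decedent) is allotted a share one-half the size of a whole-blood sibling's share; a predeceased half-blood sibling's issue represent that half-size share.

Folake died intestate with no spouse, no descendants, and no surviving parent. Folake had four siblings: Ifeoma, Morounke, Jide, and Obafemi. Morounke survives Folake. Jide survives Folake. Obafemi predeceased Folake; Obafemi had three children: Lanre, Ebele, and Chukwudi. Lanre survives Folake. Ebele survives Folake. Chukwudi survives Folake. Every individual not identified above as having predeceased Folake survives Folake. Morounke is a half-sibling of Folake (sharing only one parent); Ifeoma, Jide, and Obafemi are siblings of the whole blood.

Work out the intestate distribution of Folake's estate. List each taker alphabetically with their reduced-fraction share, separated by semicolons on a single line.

No spouse, descendants, or parent survives, so the estate passes to Folake's siblings per stirpes.
Half-blood siblings count for one-half the weight of whole-blood siblings at the initial division.
Dividing 1 in proportion to weights (total weight 7/2): Ifeoma (weight 1) → 2/7; Morounke (weight 1/2) → 1/7; Jide (weight 1) → 2/7; Obafemi (weight 1) → 2/7.
Ifeoma is living and takes 2/7.
Morounke is living and takes 1/7.
Jide is living and takes 2/7.
Obafemi predeceased; the 2/7 allotted to Obafemi's branch passes to Obafemi's issue by representation.
The 2/7 is divided into 3 equal shares of 2/21 among Lanre, Ebele, Chukwudi.
Lanre is living and takes 2/21.
Ebele is living and takes 2/21.
Chukwudi is living and takes 2/21.

Chukwudi 2/21; Ebele 2/21; Ifeoma 2/7; Jide 2/7; Lanre 2/21; Morounke 1/7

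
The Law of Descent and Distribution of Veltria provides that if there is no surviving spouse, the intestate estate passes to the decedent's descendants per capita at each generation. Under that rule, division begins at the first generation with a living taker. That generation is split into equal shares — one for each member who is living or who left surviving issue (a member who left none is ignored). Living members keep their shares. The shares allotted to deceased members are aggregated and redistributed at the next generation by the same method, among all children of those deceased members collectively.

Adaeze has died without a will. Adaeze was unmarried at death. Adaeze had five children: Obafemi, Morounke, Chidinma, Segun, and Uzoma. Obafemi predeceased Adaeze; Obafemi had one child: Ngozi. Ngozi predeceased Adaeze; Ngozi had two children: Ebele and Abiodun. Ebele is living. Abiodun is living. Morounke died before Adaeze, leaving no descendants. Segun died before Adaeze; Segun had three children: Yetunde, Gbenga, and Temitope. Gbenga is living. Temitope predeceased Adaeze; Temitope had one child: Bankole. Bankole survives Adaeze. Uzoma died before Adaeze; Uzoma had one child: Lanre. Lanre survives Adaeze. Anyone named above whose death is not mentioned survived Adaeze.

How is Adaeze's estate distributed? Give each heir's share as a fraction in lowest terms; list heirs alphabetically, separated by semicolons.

There is no surviving spouse, so the entire estate passes to Adaeze's descendants per capita at each generation.
At generation 1 (Obafemi, Chidinma, Segun, Uzoma) there are 4 shares of (1)/4 = 1/4 each.
Living: Chidinma — each takes 1/4.
Deceased: Obafemi, Segun, and Uzoma. Their combined 3/4 is pooled and carried to generation 2.
At generation 2 (Ngozi, Yetunde, Gbenga, Temitope, Lanre) there are 5 shares of (3/4)/5 = 3/20 each.
Living: Yetunde, Gbenga, and Lanre — each takes 3/20.
Deceased: Ngozi and Temitope. Their combined 3/10 is pooled and carried to generation 3.
At generation 3 (Ebele, Abiodun, Bankole) there are 3 shares of (3/10)/3 = 1/10 each.
Living: Ebele, Abiodun, and Bankole — each takes 1/10.

Abiodun 1/10; Bankole 1/10; Chidinma 1/4; Ebele 1/10; Gbenga 3/20; Lanre 3/20; Yetunde 3/20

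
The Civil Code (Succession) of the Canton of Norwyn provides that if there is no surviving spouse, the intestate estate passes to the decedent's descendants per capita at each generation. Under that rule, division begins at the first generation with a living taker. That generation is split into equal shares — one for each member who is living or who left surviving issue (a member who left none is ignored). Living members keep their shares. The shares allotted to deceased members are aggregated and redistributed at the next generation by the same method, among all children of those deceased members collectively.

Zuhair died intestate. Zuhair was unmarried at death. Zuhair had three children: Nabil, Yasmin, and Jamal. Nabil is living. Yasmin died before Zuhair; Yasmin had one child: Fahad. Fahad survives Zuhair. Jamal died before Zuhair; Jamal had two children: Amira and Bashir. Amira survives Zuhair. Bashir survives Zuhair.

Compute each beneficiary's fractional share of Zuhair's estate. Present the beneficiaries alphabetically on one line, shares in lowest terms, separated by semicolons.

Amira 2/9; Bashir 2/9; Fahad 2/9; Nabil 1/3

There is no surviving spouse, so the entire estate passes to Zuhair's descendants per capita at each generation.
At generation 1 (Nabil, Yasmin, Jamal) there are 3 shares of (1)/3 = 1/3 each.
Living: Nabil — each takes 1/3.
Deceased: Yasmin and Jamal. Their combined 2/3 is pooled and carried to generation 2.
At generation 2 (Fahad, Amira, Bashir) there are 3 shares of (2/3)/3 = 2/9 each.
Living: Fahad, Amira, and Bashir — each takes 2/9.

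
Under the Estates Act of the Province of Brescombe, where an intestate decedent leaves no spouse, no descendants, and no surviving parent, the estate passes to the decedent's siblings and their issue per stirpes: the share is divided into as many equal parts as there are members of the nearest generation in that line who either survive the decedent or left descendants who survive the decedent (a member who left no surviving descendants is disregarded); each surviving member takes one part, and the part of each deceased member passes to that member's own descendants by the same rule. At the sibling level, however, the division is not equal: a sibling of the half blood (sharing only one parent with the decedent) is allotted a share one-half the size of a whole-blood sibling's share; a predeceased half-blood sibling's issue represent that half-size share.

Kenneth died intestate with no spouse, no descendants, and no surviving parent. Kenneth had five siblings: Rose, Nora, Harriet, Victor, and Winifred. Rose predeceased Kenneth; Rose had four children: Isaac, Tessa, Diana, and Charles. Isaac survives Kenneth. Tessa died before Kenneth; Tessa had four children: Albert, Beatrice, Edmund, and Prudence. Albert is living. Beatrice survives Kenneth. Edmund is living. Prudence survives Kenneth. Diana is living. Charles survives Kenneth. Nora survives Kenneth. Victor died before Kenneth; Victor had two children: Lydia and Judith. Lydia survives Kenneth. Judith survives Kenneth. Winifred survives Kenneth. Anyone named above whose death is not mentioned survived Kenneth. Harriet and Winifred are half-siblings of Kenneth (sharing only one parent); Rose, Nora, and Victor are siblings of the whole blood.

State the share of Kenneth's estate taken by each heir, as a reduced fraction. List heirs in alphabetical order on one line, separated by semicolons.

Albert 1/64; Beatrice 1/64; Charles 1/16; Diana 1/16; Edmund 1/64; Harriet 1/8; Isaac 1/16; Judith 1/8; Lydia 1/8; Nora 1/4; Prudence 1/64; Winifred 1/8

No spouse, descendants, or parent survives, so the estate passes to Kenneth's siblings per stirpes.
Half-blood siblings count for one-half the weight of whole-blood siblings at the initial division.
Dividing 1 in proportion to weights (total weight 4): Rose (weight 1) → 1/4; Nora (weight 1) → 1/4; Harriet (weight 1/2) → 1/8; Victor (weight 1) → 1/4; Winifred (weight 1/2) → 1/8.
Rose predeceased; the 1/4 allotted to Rose's branch passes to Rose's issue by representation.
The 1/4 is divided into 4 equal shares of 1/16 among Isaac, Tessa, Diana, Charles.
Isaac is living and takes 1/16.
Tessa predeceased; the 1/16 allotted to Tessa's branch passes to Tessa's issue by representation.
The 1/16 is divided into 4 equal shares of 1/64 among Albert, Beatrice, Edmund, Prudence.
Albert is living and takes 1/64.
Beatrice is living and takes 1/64.
Edmund is living and takes 1/64.
Prudence is living and takes 1/64.
Diana is living and takes 1/16.
Charles is living and takes 1/16.
Nora is living and takes 1/4.
Harriet is living and takes 1/8.
Victor predeceased; the 1/4 allotted to Victor's branch passes to Victor's issue by representation.
The 1/4 is divided into 2 equal shares of 1/8 among Lydia, Judith.
Lydia is living and takes 1/8.
Judith is living and takes 1/8.
Winifred is living and takes 1/8.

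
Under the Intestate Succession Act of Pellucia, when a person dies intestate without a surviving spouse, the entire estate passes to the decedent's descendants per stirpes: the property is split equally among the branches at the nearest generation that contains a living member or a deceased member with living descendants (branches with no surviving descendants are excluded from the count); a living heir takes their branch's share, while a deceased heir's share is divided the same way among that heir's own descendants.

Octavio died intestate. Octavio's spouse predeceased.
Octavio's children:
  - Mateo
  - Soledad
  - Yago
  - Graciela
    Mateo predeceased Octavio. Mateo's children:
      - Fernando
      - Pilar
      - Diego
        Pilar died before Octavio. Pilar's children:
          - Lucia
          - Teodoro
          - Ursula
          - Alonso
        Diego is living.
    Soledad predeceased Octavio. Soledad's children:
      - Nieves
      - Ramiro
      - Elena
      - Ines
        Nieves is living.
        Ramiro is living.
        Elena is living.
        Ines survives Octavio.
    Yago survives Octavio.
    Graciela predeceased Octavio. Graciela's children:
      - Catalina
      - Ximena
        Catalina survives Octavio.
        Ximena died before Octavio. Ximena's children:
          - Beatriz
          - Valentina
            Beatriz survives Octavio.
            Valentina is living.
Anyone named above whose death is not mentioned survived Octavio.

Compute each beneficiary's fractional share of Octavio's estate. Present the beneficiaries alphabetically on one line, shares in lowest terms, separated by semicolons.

Alonso 1/48; Beatriz 1/16; Catalina 1/8; Diego 1/12; Elena 1/16; Fernando 1/12; Ines 1/16; Lucia 1/48; Nieves 1/16; Ramiro 1/16; Teodoro 1/48; Ursula 1/48; Valentina 1/16; Yago 1/4

There is no surviving spouse, so the entire estate passes to Octavio's descendants per stirpes.
The estate is divided into 4 equal shares of 1/4 among Mateo, Soledad, Yago, Graciela.
Mateo predeceased; the 1/4 allotted to Mateo's branch passes to Mateo's issue by representation.
The 1/4 is divided into 3 equal shares of 1/12 among Fernando, Pilar, Diego.
Fernando is living and takes 1/12.
Pilar predeceased; the 1/12 allotted to Pilar's branch passes to Pilar's issue by representation.
The 1/12 is divided into 4 equal shares of 1/48 among Lucia, Teodoro, Ursula, Alonso.
Lucia is living and takes 1/48.
Teodoro is living and takes 1/48.
Ursula is living and takes 1/48.
Alonso is living and takes 1/48.
Diego is living and takes 1/12.
Soledad predeceased; the 1/4 allotted to Soledad's branch passes to Soledad's issue by representation.
The 1/4 is divided into 4 equal shares of 1/16 among Nieves, Ramiro, Elena, Ines.
Nieves is living and takes 1/16.
Ramiro is living and takes 1/16.
Elena is living and takes 1/16.
Ines is living and takes 1/16.
Yago is living and takes 1/4.
Graciela predeceased; the 1/4 allotted to Graciela's branch passes to Graciela's issue by representation.
The 1/4 is divided into 2 equal shares of 1/8 among Catalina, Ximena.
Catalina is living and takes 1/8.
Ximena predeceased; the 1/8 allotted to Ximena's branch passes to Ximena's issue by representation.
The 1/8 is divided into 2 equal shares of 1/16 among Beatriz, Valentina.
Beatriz is living and takes 1/16.
Valentina is living and takes 1/16.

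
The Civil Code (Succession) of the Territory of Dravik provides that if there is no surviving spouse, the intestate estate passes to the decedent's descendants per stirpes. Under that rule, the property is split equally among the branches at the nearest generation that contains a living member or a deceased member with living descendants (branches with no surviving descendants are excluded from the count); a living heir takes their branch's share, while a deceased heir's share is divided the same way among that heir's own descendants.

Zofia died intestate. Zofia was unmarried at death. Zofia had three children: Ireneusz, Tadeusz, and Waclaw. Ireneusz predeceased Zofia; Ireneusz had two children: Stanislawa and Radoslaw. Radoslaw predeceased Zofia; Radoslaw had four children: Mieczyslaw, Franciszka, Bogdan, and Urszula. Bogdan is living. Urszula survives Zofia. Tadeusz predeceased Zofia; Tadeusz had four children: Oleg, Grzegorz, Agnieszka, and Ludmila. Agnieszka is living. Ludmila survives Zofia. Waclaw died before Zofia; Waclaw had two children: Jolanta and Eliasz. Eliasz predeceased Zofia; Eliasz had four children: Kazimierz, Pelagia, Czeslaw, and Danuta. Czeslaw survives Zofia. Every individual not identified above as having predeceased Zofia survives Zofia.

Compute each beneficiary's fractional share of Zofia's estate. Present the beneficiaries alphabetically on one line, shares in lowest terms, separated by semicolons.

There is no surviving spouse, so the entire estate passes to Zofia's descendants per stirpes.
The estate is divided into 3 equal shares of 1/3 among Ireneusz, Tadeusz, Waclaw.
Ireneusz predeceased; the 1/3 allotted to Ireneusz's branch passes to Ireneusz's issue by representation.
The 1/3 is divided into 2 equal shares of 1/6 among Stanislawa, Radoslaw.
Stanislawa is living and takes 1/6.
Radoslaw predeceased; the 1/6 allotted to Radoslaw's branch passes to Radoslaw's issue by representation.
The 1/6 is divided into 4 equal shares of 1/24 among Mieczyslaw, Franciszka, Bogdan, Urszula.
Mieczyslaw is living and takes 1/24.
Franciszka is living and takes 1/24.
Bogdan is living and takes 1/24.
Urszula is living and takes 1/24.
Tadeusz predeceased; the 1/3 allotted to Tadeusz's branch passes to Tadeusz's issue by representation.
The 1/3 is divided into 4 equal shares of 1/12 among Oleg, Grzegorz, Agnieszka, Ludmila.
Oleg is living and takes 1/12.
Grzegorz is living and takes 1/12.
Agnieszka is living and takes 1/12.
Ludmila is living and takes 1/12.
Waclaw predeceased; the 1/3 allotted to Waclaw's branch passes to Waclaw's issue by representation.
The 1/3 is divided into 2 equal shares of 1/6 among Jolanta, Eliasz.
Jolanta is living and takes 1/6.
Eliasz predeceased; the 1/6 allotted to Eliasz's branch passes to Eliasz's issue by representation.
The 1/6 is divided into 4 equal shares of 1/24 among Kazimierz, Pelagia, Czeslaw, Danuta.
Kazimierz is living and takes 1/24.
Pelagia is living and takes 1/24.
Czeslaw is living and takes 1/24.
Danuta is living and takes 1/24.

Agnieszka 1/12; Bogdan 1/24; Czeslaw 1/24; Danuta 1/24; Franciszka 1/24; Grzegorz 1/12; Jolanta 1/6; Kazimierz 1/24; Ludmila 1/12; Mieczyslaw 1/24; Oleg 1/12; Pelagia 1/24; Stanislawa 1/6; Urszula 1/24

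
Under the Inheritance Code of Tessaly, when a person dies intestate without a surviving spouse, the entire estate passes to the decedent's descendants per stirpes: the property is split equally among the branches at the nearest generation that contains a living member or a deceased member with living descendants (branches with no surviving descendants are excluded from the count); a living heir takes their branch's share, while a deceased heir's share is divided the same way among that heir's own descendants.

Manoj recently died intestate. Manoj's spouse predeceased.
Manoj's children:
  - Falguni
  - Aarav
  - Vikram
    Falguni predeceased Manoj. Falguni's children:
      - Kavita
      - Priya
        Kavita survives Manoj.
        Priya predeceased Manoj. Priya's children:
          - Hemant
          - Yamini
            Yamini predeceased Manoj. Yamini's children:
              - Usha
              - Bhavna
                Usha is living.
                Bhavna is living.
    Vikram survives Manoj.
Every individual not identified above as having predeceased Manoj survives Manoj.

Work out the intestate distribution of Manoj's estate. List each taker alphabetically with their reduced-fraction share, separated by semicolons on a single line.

There is no surviving spouse, so the entire estate passes to Manoj's descendants per stirpes.
The estate is divided into 3 equal shares of 1/3 among Falguni, Aarav, Vikram.
Falguni predeceased; the 1/3 allotted to Falguni's branch passes to Falguni's issue by representation.
The 1/3 is divided into 2 equal shares of 1/6 among Kavita, Priya.
Kavita is living and takes 1/6.
Priya predeceased; the 1/6 allotted to Priya's branch passes to Priya's issue by representation.
The 1/6 is divided into 2 equal shares of 1/12 among Hemant, Yamini.
Hemant is living and takes 1/12.
Yamini predeceased; the 1/12 allotted to Yamini's branch passes to Yamini's issue by representation.
The 1/12 is divided into 2 equal shares of 1/24 among Usha, Bhavna.
Usha is living and takes 1/24.
Bhavna is living and takes 1/24.
Aarav is living and takes 1/3.
Vikram is living and takes 1/3.

Aarav 1/3; Bhavna 1/24; Hemant 1/12; Kavita 1/6; Usha 1/24; Vikram 1/3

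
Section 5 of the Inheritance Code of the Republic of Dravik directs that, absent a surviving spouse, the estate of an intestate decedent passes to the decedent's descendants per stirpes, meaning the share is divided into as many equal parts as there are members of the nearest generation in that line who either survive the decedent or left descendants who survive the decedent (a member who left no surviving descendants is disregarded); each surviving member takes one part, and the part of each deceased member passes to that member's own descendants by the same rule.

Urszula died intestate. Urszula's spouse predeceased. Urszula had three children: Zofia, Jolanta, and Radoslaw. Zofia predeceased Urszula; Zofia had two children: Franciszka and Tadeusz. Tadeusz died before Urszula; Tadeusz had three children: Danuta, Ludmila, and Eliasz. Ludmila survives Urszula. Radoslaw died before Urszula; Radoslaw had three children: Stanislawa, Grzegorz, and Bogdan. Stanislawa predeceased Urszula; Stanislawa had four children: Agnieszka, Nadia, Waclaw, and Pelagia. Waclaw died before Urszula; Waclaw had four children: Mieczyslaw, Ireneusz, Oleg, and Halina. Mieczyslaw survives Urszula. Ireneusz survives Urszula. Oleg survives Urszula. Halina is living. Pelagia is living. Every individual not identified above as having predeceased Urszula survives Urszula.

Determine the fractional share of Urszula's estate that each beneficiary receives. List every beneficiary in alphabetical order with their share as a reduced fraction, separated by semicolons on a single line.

There is no surviving spouse, so the entire estate passes to Urszula's descendants per stirpes.
The estate is divided into 3 equal shares of 1/3 among Zofia, Jolanta, Radoslaw.
Zofia predeceased; the 1/3 allotted to Zofia's branch passes to Zofia's issue by representation.
The 1/3 is divided into 2 equal shares of 1/6 among Franciszka, Tadeusz.
Franciszka is living and takes 1/6.
Tadeusz predeceased; the 1/6 allotted to Tadeusz's branch passes to Tadeusz's issue by representation.
The 1/6 is divided into 3 equal shares of 1/18 among Danuta, Ludmila, Eliasz.
Danuta is living and takes 1/18.
Ludmila is living and takes 1/18.
Eliasz is living and takes 1/18.
Jolanta is living and takes 1/3.
Radoslaw predeceased; the 1/3 allotted to Radoslaw's branch passes to Radoslaw's issue by representation.
The 1/3 is divided into 3 equal shares of 1/9 among Stanislawa, Grzegorz, Bogdan.
Stanislawa predeceased; the 1/9 allotted to Stanislawa's branch passes to Stanislawa's issue by representation.
The 1/9 is divided into 4 equal shares of 1/36 among Agnieszka, Nadia, Waclaw, Pelagia.
Agnieszka is living and takes 1/36.
Nadia is living and takes 1/36.
Waclaw predeceased; the 1/36 allotted to Waclaw's branch passes to Waclaw's issue by representation.
The 1/36 is divided into 4 equal shares of 1/144 among Mieczyslaw, Ireneusz, Oleg, Halina.
Mieczyslaw is living and takes 1/144.
Ireneusz is living and takes 1/144.
Oleg is living and takes 1/144.
Halina is living and takes 1/144.
Pelagia is living and takes 1/36.
Grzegorz is living and takes 1/9.
Bogdan is living and takes 1/9.

Agnieszka 1/36; Bogdan 1/9; Danuta 1/18; Eliasz 1/18; Franciszka 1/6; Grzegorz 1/9; Halina 1/144; Ireneusz 1/144; Jolanta 1/3; Ludmila 1/18; Mieczyslaw 1/144; Nadia 1/36; Oleg 1/144; Pelagia 1/36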